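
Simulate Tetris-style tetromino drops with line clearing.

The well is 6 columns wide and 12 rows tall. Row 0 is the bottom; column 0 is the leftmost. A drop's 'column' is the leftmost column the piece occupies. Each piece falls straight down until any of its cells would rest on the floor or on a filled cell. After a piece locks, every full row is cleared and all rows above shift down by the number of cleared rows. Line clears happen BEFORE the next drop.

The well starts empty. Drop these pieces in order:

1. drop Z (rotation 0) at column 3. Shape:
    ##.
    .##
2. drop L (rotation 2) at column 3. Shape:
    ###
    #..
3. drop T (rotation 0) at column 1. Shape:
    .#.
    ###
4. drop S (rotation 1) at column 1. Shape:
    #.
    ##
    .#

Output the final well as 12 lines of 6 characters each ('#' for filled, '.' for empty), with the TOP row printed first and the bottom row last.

Drop 1: Z rot0 at col 3 lands with bottom-row=0; cleared 0 line(s) (total 0); column heights now [0 0 0 2 2 1], max=2
Drop 2: L rot2 at col 3 lands with bottom-row=2; cleared 0 line(s) (total 0); column heights now [0 0 0 4 4 4], max=4
Drop 3: T rot0 at col 1 lands with bottom-row=4; cleared 0 line(s) (total 0); column heights now [0 5 6 5 4 4], max=6
Drop 4: S rot1 at col 1 lands with bottom-row=6; cleared 0 line(s) (total 0); column heights now [0 9 8 5 4 4], max=9

Answer: ......
......
......
.#....
.##...
..#...
..#...
.###..
...###
...#..
...##.
....##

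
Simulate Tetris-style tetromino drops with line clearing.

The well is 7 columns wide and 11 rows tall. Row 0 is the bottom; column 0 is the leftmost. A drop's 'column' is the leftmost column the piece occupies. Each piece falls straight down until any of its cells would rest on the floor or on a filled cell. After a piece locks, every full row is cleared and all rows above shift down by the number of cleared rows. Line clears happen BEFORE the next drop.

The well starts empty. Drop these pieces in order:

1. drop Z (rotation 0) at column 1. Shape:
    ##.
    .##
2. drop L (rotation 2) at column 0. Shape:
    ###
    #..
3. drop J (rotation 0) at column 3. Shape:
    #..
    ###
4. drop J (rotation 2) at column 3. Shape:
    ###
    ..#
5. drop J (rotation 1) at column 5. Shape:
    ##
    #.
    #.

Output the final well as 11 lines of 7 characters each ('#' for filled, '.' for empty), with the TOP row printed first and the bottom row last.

Answer: .......
.......
.......
.......
.....##
.....#.
.....#.
...###.
####.#.
######.
..##...

Derivation:
Drop 1: Z rot0 at col 1 lands with bottom-row=0; cleared 0 line(s) (total 0); column heights now [0 2 2 1 0 0 0], max=2
Drop 2: L rot2 at col 0 lands with bottom-row=1; cleared 0 line(s) (total 0); column heights now [3 3 3 1 0 0 0], max=3
Drop 3: J rot0 at col 3 lands with bottom-row=1; cleared 0 line(s) (total 0); column heights now [3 3 3 3 2 2 0], max=3
Drop 4: J rot2 at col 3 lands with bottom-row=2; cleared 0 line(s) (total 0); column heights now [3 3 3 4 4 4 0], max=4
Drop 5: J rot1 at col 5 lands with bottom-row=4; cleared 0 line(s) (total 0); column heights now [3 3 3 4 4 7 7], max=7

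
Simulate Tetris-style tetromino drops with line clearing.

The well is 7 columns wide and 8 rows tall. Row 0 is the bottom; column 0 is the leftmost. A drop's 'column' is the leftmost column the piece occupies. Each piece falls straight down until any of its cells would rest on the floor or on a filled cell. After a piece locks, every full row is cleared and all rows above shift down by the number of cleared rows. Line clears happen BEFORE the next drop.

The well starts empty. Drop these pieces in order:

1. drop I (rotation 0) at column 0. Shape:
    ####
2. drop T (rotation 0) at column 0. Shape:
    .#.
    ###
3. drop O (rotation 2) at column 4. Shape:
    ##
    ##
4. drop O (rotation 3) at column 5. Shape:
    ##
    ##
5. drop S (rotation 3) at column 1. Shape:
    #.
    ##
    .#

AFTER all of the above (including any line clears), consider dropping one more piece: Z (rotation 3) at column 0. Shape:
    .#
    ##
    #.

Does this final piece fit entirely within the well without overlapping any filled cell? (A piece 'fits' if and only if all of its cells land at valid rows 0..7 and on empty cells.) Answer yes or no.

Answer: yes

Derivation:
Drop 1: I rot0 at col 0 lands with bottom-row=0; cleared 0 line(s) (total 0); column heights now [1 1 1 1 0 0 0], max=1
Drop 2: T rot0 at col 0 lands with bottom-row=1; cleared 0 line(s) (total 0); column heights now [2 3 2 1 0 0 0], max=3
Drop 3: O rot2 at col 4 lands with bottom-row=0; cleared 0 line(s) (total 0); column heights now [2 3 2 1 2 2 0], max=3
Drop 4: O rot3 at col 5 lands with bottom-row=2; cleared 0 line(s) (total 0); column heights now [2 3 2 1 2 4 4], max=4
Drop 5: S rot3 at col 1 lands with bottom-row=2; cleared 0 line(s) (total 0); column heights now [2 5 4 1 2 4 4], max=5
Test piece Z rot3 at col 0 (width 2): heights before test = [2 5 4 1 2 4 4]; fits = True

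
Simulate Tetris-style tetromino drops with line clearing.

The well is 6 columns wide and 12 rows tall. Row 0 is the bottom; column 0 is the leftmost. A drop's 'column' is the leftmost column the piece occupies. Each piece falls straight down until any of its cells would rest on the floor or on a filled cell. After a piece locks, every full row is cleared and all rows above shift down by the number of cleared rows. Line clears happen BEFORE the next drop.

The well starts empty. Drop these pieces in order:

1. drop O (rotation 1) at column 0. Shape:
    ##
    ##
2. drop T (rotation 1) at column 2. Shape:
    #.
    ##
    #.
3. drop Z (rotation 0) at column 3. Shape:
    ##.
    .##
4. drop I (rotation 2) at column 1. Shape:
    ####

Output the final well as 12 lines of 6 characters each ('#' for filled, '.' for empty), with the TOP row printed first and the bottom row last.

Answer: ......
......
......
......
......
......
......
......
......
.####.
..###.
###...

Derivation:
Drop 1: O rot1 at col 0 lands with bottom-row=0; cleared 0 line(s) (total 0); column heights now [2 2 0 0 0 0], max=2
Drop 2: T rot1 at col 2 lands with bottom-row=0; cleared 0 line(s) (total 0); column heights now [2 2 3 2 0 0], max=3
Drop 3: Z rot0 at col 3 lands with bottom-row=1; cleared 1 line(s) (total 1); column heights now [1 1 2 2 2 0], max=2
Drop 4: I rot2 at col 1 lands with bottom-row=2; cleared 0 line(s) (total 1); column heights now [1 3 3 3 3 0], max=3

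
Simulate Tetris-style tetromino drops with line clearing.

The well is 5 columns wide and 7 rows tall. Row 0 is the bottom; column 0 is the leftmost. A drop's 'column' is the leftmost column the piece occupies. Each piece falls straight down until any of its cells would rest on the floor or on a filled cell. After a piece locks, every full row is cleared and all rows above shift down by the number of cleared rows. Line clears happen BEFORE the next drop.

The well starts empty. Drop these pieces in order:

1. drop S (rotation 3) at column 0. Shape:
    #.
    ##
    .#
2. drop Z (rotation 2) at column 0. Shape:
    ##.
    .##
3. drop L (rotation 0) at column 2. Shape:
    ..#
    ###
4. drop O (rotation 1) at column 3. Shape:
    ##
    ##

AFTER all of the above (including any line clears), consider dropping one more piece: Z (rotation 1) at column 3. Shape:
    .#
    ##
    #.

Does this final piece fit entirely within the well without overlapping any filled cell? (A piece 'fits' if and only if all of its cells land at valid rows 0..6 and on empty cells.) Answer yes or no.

Drop 1: S rot3 at col 0 lands with bottom-row=0; cleared 0 line(s) (total 0); column heights now [3 2 0 0 0], max=3
Drop 2: Z rot2 at col 0 lands with bottom-row=2; cleared 0 line(s) (total 0); column heights now [4 4 3 0 0], max=4
Drop 3: L rot0 at col 2 lands with bottom-row=3; cleared 1 line(s) (total 1); column heights now [3 3 3 0 4], max=4
Drop 4: O rot1 at col 3 lands with bottom-row=4; cleared 0 line(s) (total 1); column heights now [3 3 3 6 6], max=6
Test piece Z rot1 at col 3 (width 2): heights before test = [3 3 3 6 6]; fits = False

Answer: no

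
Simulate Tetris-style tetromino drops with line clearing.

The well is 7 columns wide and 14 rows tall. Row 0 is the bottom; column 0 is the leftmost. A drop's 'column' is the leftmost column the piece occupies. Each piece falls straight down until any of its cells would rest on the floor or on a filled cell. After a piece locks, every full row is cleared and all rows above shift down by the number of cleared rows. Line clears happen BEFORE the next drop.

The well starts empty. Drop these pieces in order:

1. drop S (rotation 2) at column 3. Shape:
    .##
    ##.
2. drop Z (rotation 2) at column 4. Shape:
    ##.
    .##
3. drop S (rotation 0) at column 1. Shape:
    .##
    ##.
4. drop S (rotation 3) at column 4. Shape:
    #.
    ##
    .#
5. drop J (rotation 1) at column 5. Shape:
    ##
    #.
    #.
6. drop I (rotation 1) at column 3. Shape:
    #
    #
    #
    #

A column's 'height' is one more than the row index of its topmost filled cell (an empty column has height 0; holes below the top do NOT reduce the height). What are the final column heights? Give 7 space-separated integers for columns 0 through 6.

Answer: 0 1 2 6 7 9 9

Derivation:
Drop 1: S rot2 at col 3 lands with bottom-row=0; cleared 0 line(s) (total 0); column heights now [0 0 0 1 2 2 0], max=2
Drop 2: Z rot2 at col 4 lands with bottom-row=2; cleared 0 line(s) (total 0); column heights now [0 0 0 1 4 4 3], max=4
Drop 3: S rot0 at col 1 lands with bottom-row=0; cleared 0 line(s) (total 0); column heights now [0 1 2 2 4 4 3], max=4
Drop 4: S rot3 at col 4 lands with bottom-row=4; cleared 0 line(s) (total 0); column heights now [0 1 2 2 7 6 3], max=7
Drop 5: J rot1 at col 5 lands with bottom-row=6; cleared 0 line(s) (total 0); column heights now [0 1 2 2 7 9 9], max=9
Drop 6: I rot1 at col 3 lands with bottom-row=2; cleared 0 line(s) (total 0); column heights now [0 1 2 6 7 9 9], max=9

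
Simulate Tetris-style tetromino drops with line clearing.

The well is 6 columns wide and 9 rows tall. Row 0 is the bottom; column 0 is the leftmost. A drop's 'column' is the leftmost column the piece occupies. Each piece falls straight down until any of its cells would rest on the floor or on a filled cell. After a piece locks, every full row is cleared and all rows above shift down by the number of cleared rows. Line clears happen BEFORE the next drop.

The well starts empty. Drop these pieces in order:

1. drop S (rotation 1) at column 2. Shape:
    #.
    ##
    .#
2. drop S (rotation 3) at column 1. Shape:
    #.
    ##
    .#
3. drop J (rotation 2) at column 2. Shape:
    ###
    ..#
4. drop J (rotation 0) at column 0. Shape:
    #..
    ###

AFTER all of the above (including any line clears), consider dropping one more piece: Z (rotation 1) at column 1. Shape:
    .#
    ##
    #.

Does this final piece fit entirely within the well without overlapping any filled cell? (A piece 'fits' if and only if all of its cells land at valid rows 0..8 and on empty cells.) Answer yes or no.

Answer: no

Derivation:
Drop 1: S rot1 at col 2 lands with bottom-row=0; cleared 0 line(s) (total 0); column heights now [0 0 3 2 0 0], max=3
Drop 2: S rot3 at col 1 lands with bottom-row=3; cleared 0 line(s) (total 0); column heights now [0 6 5 2 0 0], max=6
Drop 3: J rot2 at col 2 lands with bottom-row=4; cleared 0 line(s) (total 0); column heights now [0 6 6 6 6 0], max=6
Drop 4: J rot0 at col 0 lands with bottom-row=6; cleared 0 line(s) (total 0); column heights now [8 7 7 6 6 0], max=8
Test piece Z rot1 at col 1 (width 2): heights before test = [8 7 7 6 6 0]; fits = False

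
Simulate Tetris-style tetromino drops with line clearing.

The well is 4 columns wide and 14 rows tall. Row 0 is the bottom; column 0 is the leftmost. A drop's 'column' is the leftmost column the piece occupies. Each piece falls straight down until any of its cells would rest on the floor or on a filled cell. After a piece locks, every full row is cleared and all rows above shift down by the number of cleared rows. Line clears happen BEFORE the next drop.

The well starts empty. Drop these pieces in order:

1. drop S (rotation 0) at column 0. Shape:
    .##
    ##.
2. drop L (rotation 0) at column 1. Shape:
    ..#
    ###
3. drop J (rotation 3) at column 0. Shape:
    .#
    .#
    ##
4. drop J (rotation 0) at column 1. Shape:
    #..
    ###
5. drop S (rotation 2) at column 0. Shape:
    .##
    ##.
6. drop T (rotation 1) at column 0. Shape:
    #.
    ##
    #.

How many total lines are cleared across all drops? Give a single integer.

Answer: 0

Derivation:
Drop 1: S rot0 at col 0 lands with bottom-row=0; cleared 0 line(s) (total 0); column heights now [1 2 2 0], max=2
Drop 2: L rot0 at col 1 lands with bottom-row=2; cleared 0 line(s) (total 0); column heights now [1 3 3 4], max=4
Drop 3: J rot3 at col 0 lands with bottom-row=3; cleared 0 line(s) (total 0); column heights now [4 6 3 4], max=6
Drop 4: J rot0 at col 1 lands with bottom-row=6; cleared 0 line(s) (total 0); column heights now [4 8 7 7], max=8
Drop 5: S rot2 at col 0 lands with bottom-row=8; cleared 0 line(s) (total 0); column heights now [9 10 10 7], max=10
Drop 6: T rot1 at col 0 lands with bottom-row=9; cleared 0 line(s) (total 0); column heights now [12 11 10 7], max=12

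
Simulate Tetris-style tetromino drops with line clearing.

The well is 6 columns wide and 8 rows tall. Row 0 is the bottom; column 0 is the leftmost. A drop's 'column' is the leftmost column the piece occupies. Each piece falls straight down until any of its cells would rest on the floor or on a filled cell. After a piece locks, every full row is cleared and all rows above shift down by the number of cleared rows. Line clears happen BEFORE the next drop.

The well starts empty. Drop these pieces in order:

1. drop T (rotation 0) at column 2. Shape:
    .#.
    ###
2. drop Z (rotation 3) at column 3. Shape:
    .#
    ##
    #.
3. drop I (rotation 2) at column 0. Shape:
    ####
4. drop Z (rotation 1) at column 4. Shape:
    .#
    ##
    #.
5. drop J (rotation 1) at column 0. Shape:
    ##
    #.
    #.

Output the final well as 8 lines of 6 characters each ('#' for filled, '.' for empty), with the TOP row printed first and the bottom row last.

Answer: ##...#
#...##
#...#.
#####.
...##.
...#..
...#..
..###.

Derivation:
Drop 1: T rot0 at col 2 lands with bottom-row=0; cleared 0 line(s) (total 0); column heights now [0 0 1 2 1 0], max=2
Drop 2: Z rot3 at col 3 lands with bottom-row=2; cleared 0 line(s) (total 0); column heights now [0 0 1 4 5 0], max=5
Drop 3: I rot2 at col 0 lands with bottom-row=4; cleared 0 line(s) (total 0); column heights now [5 5 5 5 5 0], max=5
Drop 4: Z rot1 at col 4 lands with bottom-row=5; cleared 0 line(s) (total 0); column heights now [5 5 5 5 7 8], max=8
Drop 5: J rot1 at col 0 lands with bottom-row=5; cleared 0 line(s) (total 0); column heights now [8 8 5 5 7 8], max=8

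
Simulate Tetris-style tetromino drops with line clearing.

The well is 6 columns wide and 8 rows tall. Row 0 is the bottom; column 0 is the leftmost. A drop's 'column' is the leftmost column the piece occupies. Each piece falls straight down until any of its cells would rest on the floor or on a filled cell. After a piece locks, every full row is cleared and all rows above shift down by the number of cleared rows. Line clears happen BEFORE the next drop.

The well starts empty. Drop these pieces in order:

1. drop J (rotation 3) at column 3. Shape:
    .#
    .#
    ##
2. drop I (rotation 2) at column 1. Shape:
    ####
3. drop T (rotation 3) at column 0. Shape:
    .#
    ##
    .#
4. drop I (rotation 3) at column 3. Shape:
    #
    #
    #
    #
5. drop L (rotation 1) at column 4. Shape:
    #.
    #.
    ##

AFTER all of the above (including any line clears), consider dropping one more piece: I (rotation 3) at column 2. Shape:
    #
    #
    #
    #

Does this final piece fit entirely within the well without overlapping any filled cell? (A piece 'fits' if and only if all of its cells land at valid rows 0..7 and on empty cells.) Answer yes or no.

Drop 1: J rot3 at col 3 lands with bottom-row=0; cleared 0 line(s) (total 0); column heights now [0 0 0 1 3 0], max=3
Drop 2: I rot2 at col 1 lands with bottom-row=3; cleared 0 line(s) (total 0); column heights now [0 4 4 4 4 0], max=4
Drop 3: T rot3 at col 0 lands with bottom-row=4; cleared 0 line(s) (total 0); column heights now [6 7 4 4 4 0], max=7
Drop 4: I rot3 at col 3 lands with bottom-row=4; cleared 0 line(s) (total 0); column heights now [6 7 4 8 4 0], max=8
Drop 5: L rot1 at col 4 lands with bottom-row=4; cleared 0 line(s) (total 0); column heights now [6 7 4 8 7 5], max=8
Test piece I rot3 at col 2 (width 1): heights before test = [6 7 4 8 7 5]; fits = True

Answer: yes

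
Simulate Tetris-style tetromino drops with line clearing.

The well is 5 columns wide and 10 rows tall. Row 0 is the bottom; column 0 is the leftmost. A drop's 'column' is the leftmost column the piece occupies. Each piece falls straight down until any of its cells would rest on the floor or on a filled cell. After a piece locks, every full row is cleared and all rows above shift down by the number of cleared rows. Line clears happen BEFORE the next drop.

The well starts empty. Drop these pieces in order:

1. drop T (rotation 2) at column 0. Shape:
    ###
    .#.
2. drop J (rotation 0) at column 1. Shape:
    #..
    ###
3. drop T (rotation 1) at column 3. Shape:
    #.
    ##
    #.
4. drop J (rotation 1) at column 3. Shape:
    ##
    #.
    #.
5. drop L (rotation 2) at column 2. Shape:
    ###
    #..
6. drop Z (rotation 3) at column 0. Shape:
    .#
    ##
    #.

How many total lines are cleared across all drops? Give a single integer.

Drop 1: T rot2 at col 0 lands with bottom-row=0; cleared 0 line(s) (total 0); column heights now [2 2 2 0 0], max=2
Drop 2: J rot0 at col 1 lands with bottom-row=2; cleared 0 line(s) (total 0); column heights now [2 4 3 3 0], max=4
Drop 3: T rot1 at col 3 lands with bottom-row=3; cleared 0 line(s) (total 0); column heights now [2 4 3 6 5], max=6
Drop 4: J rot1 at col 3 lands with bottom-row=6; cleared 0 line(s) (total 0); column heights now [2 4 3 9 9], max=9
Drop 5: L rot2 at col 2 lands with bottom-row=8; cleared 0 line(s) (total 0); column heights now [2 4 10 10 10], max=10
Drop 6: Z rot3 at col 0 lands with bottom-row=3; cleared 0 line(s) (total 0); column heights now [5 6 10 10 10], max=10

Answer: 0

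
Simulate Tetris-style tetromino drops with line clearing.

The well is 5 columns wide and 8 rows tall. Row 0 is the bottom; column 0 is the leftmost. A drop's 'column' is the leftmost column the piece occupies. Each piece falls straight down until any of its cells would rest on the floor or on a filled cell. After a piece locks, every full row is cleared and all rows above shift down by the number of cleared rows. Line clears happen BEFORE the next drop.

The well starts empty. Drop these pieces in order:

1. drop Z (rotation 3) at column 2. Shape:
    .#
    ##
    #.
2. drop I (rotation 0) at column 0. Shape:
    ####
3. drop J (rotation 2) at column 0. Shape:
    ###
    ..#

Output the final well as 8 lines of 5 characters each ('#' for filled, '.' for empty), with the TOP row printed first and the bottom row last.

Drop 1: Z rot3 at col 2 lands with bottom-row=0; cleared 0 line(s) (total 0); column heights now [0 0 2 3 0], max=3
Drop 2: I rot0 at col 0 lands with bottom-row=3; cleared 0 line(s) (total 0); column heights now [4 4 4 4 0], max=4
Drop 3: J rot2 at col 0 lands with bottom-row=4; cleared 0 line(s) (total 0); column heights now [6 6 6 4 0], max=6

Answer: .....
.....
###..
..#..
####.
...#.
..##.
..#..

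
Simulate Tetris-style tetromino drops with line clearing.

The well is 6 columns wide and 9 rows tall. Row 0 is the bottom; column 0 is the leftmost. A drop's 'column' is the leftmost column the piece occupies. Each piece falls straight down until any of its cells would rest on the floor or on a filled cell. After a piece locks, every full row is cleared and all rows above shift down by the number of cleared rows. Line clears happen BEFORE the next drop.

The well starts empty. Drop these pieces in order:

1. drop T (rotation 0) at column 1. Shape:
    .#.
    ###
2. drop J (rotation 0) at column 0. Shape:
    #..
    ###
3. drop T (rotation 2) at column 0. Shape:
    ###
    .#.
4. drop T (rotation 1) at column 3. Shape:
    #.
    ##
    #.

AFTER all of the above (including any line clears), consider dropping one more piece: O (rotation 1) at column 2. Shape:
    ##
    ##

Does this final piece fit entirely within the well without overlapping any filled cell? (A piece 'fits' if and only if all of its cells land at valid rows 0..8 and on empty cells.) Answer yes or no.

Answer: yes

Derivation:
Drop 1: T rot0 at col 1 lands with bottom-row=0; cleared 0 line(s) (total 0); column heights now [0 1 2 1 0 0], max=2
Drop 2: J rot0 at col 0 lands with bottom-row=2; cleared 0 line(s) (total 0); column heights now [4 3 3 1 0 0], max=4
Drop 3: T rot2 at col 0 lands with bottom-row=3; cleared 0 line(s) (total 0); column heights now [5 5 5 1 0 0], max=5
Drop 4: T rot1 at col 3 lands with bottom-row=1; cleared 0 line(s) (total 0); column heights now [5 5 5 4 3 0], max=5
Test piece O rot1 at col 2 (width 2): heights before test = [5 5 5 4 3 0]; fits = True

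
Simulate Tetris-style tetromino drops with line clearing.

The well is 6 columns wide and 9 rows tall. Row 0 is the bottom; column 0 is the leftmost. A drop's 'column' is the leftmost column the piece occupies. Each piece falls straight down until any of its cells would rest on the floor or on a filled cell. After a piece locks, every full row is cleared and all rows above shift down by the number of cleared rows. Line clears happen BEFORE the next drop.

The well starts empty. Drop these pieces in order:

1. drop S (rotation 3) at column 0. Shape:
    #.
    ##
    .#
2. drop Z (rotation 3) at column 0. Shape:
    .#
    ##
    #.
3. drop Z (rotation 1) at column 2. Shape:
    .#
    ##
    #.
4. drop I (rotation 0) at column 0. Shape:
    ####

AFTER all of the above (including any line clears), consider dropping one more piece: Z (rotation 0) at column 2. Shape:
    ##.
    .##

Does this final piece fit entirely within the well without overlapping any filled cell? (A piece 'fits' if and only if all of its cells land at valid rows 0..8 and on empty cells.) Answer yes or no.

Answer: yes

Derivation:
Drop 1: S rot3 at col 0 lands with bottom-row=0; cleared 0 line(s) (total 0); column heights now [3 2 0 0 0 0], max=3
Drop 2: Z rot3 at col 0 lands with bottom-row=3; cleared 0 line(s) (total 0); column heights now [5 6 0 0 0 0], max=6
Drop 3: Z rot1 at col 2 lands with bottom-row=0; cleared 0 line(s) (total 0); column heights now [5 6 2 3 0 0], max=6
Drop 4: I rot0 at col 0 lands with bottom-row=6; cleared 0 line(s) (total 0); column heights now [7 7 7 7 0 0], max=7
Test piece Z rot0 at col 2 (width 3): heights before test = [7 7 7 7 0 0]; fits = True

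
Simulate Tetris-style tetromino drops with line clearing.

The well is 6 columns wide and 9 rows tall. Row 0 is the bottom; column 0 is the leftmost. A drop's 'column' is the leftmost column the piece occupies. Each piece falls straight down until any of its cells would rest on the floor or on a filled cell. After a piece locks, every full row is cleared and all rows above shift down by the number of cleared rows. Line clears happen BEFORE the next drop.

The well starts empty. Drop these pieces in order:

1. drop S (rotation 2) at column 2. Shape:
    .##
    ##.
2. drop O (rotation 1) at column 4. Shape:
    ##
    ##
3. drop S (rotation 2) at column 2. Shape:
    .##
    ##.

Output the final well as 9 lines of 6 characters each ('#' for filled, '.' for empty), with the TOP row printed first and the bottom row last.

Answer: ......
......
......
......
...##.
..####
....##
...##.
..##..

Derivation:
Drop 1: S rot2 at col 2 lands with bottom-row=0; cleared 0 line(s) (total 0); column heights now [0 0 1 2 2 0], max=2
Drop 2: O rot1 at col 4 lands with bottom-row=2; cleared 0 line(s) (total 0); column heights now [0 0 1 2 4 4], max=4
Drop 3: S rot2 at col 2 lands with bottom-row=3; cleared 0 line(s) (total 0); column heights now [0 0 4 5 5 4], max=5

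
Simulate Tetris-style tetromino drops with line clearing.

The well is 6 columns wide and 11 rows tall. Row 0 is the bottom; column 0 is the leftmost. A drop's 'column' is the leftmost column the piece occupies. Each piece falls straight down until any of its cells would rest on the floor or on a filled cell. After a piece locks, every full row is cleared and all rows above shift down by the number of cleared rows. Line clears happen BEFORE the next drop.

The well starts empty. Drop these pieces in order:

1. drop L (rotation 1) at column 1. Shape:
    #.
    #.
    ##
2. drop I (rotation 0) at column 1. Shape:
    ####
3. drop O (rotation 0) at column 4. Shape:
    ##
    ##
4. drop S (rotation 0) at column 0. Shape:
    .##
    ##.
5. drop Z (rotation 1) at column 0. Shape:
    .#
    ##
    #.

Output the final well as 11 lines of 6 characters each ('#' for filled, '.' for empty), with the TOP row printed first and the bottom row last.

Drop 1: L rot1 at col 1 lands with bottom-row=0; cleared 0 line(s) (total 0); column heights now [0 3 1 0 0 0], max=3
Drop 2: I rot0 at col 1 lands with bottom-row=3; cleared 0 line(s) (total 0); column heights now [0 4 4 4 4 0], max=4
Drop 3: O rot0 at col 4 lands with bottom-row=4; cleared 0 line(s) (total 0); column heights now [0 4 4 4 6 6], max=6
Drop 4: S rot0 at col 0 lands with bottom-row=4; cleared 0 line(s) (total 0); column heights now [5 6 6 4 6 6], max=6
Drop 5: Z rot1 at col 0 lands with bottom-row=5; cleared 0 line(s) (total 0); column heights now [7 8 6 4 6 6], max=8

Answer: ......
......
......
.#....
##....
###.##
##..##
.####.
.#....
.#....
.##...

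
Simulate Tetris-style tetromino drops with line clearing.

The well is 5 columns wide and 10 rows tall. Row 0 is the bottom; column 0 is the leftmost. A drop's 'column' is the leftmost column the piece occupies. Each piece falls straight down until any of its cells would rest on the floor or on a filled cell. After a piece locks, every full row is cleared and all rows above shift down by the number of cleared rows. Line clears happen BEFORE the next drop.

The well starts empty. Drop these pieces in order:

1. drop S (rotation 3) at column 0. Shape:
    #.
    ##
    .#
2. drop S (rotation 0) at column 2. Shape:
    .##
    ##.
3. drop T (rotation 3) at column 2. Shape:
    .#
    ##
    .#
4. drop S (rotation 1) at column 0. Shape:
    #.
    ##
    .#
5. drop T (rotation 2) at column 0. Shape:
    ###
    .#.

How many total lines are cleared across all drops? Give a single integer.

Answer: 0

Derivation:
Drop 1: S rot3 at col 0 lands with bottom-row=0; cleared 0 line(s) (total 0); column heights now [3 2 0 0 0], max=3
Drop 2: S rot0 at col 2 lands with bottom-row=0; cleared 0 line(s) (total 0); column heights now [3 2 1 2 2], max=3
Drop 3: T rot3 at col 2 lands with bottom-row=2; cleared 0 line(s) (total 0); column heights now [3 2 4 5 2], max=5
Drop 4: S rot1 at col 0 lands with bottom-row=2; cleared 0 line(s) (total 0); column heights now [5 4 4 5 2], max=5
Drop 5: T rot2 at col 0 lands with bottom-row=4; cleared 0 line(s) (total 0); column heights now [6 6 6 5 2], max=6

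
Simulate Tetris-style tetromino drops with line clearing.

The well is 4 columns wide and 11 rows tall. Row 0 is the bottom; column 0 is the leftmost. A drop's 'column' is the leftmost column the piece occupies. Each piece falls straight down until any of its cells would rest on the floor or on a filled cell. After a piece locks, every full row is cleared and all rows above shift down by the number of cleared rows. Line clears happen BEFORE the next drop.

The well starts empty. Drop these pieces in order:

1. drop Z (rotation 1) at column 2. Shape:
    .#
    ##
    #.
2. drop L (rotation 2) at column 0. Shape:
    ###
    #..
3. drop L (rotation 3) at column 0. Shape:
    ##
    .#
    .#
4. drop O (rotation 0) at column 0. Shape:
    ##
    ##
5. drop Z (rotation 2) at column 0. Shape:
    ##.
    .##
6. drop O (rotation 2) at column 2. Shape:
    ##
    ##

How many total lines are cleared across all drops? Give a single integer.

Drop 1: Z rot1 at col 2 lands with bottom-row=0; cleared 0 line(s) (total 0); column heights now [0 0 2 3], max=3
Drop 2: L rot2 at col 0 lands with bottom-row=1; cleared 1 line(s) (total 1); column heights now [2 0 2 2], max=2
Drop 3: L rot3 at col 0 lands with bottom-row=0; cleared 1 line(s) (total 2); column heights now [2 2 1 0], max=2
Drop 4: O rot0 at col 0 lands with bottom-row=2; cleared 0 line(s) (total 2); column heights now [4 4 1 0], max=4
Drop 5: Z rot2 at col 0 lands with bottom-row=4; cleared 0 line(s) (total 2); column heights now [6 6 5 0], max=6
Drop 6: O rot2 at col 2 lands with bottom-row=5; cleared 1 line(s) (total 3); column heights now [4 5 6 6], max=6

Answer: 3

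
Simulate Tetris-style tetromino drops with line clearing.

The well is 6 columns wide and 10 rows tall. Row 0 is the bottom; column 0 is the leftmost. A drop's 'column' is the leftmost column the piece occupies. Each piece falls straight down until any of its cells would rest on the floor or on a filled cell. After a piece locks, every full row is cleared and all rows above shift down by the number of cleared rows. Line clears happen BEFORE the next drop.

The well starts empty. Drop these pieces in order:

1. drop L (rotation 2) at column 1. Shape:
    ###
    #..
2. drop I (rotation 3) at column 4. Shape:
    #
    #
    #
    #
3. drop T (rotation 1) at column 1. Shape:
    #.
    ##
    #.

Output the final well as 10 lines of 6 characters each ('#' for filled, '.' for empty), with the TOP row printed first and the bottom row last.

Drop 1: L rot2 at col 1 lands with bottom-row=0; cleared 0 line(s) (total 0); column heights now [0 2 2 2 0 0], max=2
Drop 2: I rot3 at col 4 lands with bottom-row=0; cleared 0 line(s) (total 0); column heights now [0 2 2 2 4 0], max=4
Drop 3: T rot1 at col 1 lands with bottom-row=2; cleared 0 line(s) (total 0); column heights now [0 5 4 2 4 0], max=5

Answer: ......
......
......
......
......
.#....
.##.#.
.#..#.
.####.
.#..#.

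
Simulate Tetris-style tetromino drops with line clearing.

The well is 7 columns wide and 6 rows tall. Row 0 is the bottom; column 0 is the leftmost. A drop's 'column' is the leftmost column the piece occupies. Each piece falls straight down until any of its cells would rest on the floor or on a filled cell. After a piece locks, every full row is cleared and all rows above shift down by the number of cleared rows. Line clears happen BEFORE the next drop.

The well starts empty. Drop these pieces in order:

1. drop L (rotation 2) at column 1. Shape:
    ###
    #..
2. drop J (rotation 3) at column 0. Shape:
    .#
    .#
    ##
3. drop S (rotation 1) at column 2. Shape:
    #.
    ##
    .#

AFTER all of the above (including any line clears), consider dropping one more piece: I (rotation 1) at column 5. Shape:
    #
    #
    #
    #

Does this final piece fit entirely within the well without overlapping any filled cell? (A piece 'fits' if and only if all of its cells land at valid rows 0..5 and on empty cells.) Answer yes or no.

Answer: yes

Derivation:
Drop 1: L rot2 at col 1 lands with bottom-row=0; cleared 0 line(s) (total 0); column heights now [0 2 2 2 0 0 0], max=2
Drop 2: J rot3 at col 0 lands with bottom-row=2; cleared 0 line(s) (total 0); column heights now [3 5 2 2 0 0 0], max=5
Drop 3: S rot1 at col 2 lands with bottom-row=2; cleared 0 line(s) (total 0); column heights now [3 5 5 4 0 0 0], max=5
Test piece I rot1 at col 5 (width 1): heights before test = [3 5 5 4 0 0 0]; fits = True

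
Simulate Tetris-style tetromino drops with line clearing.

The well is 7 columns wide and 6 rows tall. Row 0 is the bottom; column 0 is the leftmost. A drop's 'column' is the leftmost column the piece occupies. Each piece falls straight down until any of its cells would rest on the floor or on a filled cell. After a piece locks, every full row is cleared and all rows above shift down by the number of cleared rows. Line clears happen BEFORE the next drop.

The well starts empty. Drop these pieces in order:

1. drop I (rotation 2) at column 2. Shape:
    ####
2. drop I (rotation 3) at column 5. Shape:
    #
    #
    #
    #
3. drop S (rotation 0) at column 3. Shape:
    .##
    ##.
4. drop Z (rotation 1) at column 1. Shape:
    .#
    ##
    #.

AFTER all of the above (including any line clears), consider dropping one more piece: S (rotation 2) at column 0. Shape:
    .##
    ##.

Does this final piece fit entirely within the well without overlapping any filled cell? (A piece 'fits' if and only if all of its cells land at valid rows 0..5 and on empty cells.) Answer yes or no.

Drop 1: I rot2 at col 2 lands with bottom-row=0; cleared 0 line(s) (total 0); column heights now [0 0 1 1 1 1 0], max=1
Drop 2: I rot3 at col 5 lands with bottom-row=1; cleared 0 line(s) (total 0); column heights now [0 0 1 1 1 5 0], max=5
Drop 3: S rot0 at col 3 lands with bottom-row=4; cleared 0 line(s) (total 0); column heights now [0 0 1 5 6 6 0], max=6
Drop 4: Z rot1 at col 1 lands with bottom-row=0; cleared 0 line(s) (total 0); column heights now [0 2 3 5 6 6 0], max=6
Test piece S rot2 at col 0 (width 3): heights before test = [0 2 3 5 6 6 0]; fits = True

Answer: yes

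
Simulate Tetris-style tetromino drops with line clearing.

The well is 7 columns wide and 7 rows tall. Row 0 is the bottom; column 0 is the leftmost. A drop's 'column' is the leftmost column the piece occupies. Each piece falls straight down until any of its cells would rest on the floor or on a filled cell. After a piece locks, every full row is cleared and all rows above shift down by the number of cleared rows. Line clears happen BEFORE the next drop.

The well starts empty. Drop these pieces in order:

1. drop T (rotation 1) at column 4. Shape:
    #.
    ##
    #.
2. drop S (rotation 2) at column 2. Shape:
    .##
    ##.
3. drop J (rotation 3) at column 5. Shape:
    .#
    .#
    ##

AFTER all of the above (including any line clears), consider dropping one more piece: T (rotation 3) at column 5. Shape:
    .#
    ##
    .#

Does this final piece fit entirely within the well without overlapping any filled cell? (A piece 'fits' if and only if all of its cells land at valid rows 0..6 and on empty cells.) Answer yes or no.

Answer: no

Derivation:
Drop 1: T rot1 at col 4 lands with bottom-row=0; cleared 0 line(s) (total 0); column heights now [0 0 0 0 3 2 0], max=3
Drop 2: S rot2 at col 2 lands with bottom-row=2; cleared 0 line(s) (total 0); column heights now [0 0 3 4 4 2 0], max=4
Drop 3: J rot3 at col 5 lands with bottom-row=2; cleared 0 line(s) (total 0); column heights now [0 0 3 4 4 3 5], max=5
Test piece T rot3 at col 5 (width 2): heights before test = [0 0 3 4 4 3 5]; fits = False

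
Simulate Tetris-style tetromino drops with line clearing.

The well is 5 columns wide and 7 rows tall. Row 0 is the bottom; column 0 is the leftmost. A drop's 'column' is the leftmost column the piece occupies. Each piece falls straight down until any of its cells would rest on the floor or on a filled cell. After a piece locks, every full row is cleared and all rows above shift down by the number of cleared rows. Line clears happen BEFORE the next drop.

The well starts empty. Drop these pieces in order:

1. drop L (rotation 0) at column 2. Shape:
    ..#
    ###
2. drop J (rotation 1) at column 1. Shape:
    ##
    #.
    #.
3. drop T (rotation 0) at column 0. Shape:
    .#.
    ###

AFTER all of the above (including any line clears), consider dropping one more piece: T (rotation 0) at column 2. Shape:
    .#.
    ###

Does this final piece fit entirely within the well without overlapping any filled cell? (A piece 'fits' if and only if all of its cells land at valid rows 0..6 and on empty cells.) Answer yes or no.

Drop 1: L rot0 at col 2 lands with bottom-row=0; cleared 0 line(s) (total 0); column heights now [0 0 1 1 2], max=2
Drop 2: J rot1 at col 1 lands with bottom-row=0; cleared 0 line(s) (total 0); column heights now [0 3 3 1 2], max=3
Drop 3: T rot0 at col 0 lands with bottom-row=3; cleared 0 line(s) (total 0); column heights now [4 5 4 1 2], max=5
Test piece T rot0 at col 2 (width 3): heights before test = [4 5 4 1 2]; fits = True

Answer: yes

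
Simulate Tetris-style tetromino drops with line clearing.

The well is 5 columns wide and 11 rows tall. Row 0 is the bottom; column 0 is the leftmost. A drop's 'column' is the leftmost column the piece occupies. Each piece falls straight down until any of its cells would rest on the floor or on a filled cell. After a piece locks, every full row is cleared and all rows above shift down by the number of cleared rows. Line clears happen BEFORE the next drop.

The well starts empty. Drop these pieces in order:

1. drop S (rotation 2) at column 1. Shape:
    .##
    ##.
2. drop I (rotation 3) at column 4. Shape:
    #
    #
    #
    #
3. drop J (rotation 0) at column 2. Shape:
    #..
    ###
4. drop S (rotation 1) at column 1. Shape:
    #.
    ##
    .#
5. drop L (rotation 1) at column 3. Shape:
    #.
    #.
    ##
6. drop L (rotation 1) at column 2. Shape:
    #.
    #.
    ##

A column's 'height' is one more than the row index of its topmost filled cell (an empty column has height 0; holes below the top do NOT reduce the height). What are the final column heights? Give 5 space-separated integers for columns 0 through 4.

Answer: 0 9 11 9 6

Derivation:
Drop 1: S rot2 at col 1 lands with bottom-row=0; cleared 0 line(s) (total 0); column heights now [0 1 2 2 0], max=2
Drop 2: I rot3 at col 4 lands with bottom-row=0; cleared 0 line(s) (total 0); column heights now [0 1 2 2 4], max=4
Drop 3: J rot0 at col 2 lands with bottom-row=4; cleared 0 line(s) (total 0); column heights now [0 1 6 5 5], max=6
Drop 4: S rot1 at col 1 lands with bottom-row=6; cleared 0 line(s) (total 0); column heights now [0 9 8 5 5], max=9
Drop 5: L rot1 at col 3 lands with bottom-row=5; cleared 0 line(s) (total 0); column heights now [0 9 8 8 6], max=9
Drop 6: L rot1 at col 2 lands with bottom-row=8; cleared 0 line(s) (total 0); column heights now [0 9 11 9 6], max=11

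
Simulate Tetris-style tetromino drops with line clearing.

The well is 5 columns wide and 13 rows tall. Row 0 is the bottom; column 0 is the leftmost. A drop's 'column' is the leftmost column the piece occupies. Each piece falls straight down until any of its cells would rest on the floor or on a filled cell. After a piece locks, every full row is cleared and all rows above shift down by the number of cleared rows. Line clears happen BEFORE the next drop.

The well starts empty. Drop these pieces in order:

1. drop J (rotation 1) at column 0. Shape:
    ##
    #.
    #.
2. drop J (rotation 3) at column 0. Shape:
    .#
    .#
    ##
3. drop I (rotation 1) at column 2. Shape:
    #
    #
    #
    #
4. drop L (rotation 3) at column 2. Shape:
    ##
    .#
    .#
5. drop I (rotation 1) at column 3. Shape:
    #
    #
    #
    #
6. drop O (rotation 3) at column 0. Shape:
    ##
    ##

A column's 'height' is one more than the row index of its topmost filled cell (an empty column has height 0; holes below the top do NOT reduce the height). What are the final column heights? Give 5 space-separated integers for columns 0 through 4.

Drop 1: J rot1 at col 0 lands with bottom-row=0; cleared 0 line(s) (total 0); column heights now [3 3 0 0 0], max=3
Drop 2: J rot3 at col 0 lands with bottom-row=3; cleared 0 line(s) (total 0); column heights now [4 6 0 0 0], max=6
Drop 3: I rot1 at col 2 lands with bottom-row=0; cleared 0 line(s) (total 0); column heights now [4 6 4 0 0], max=6
Drop 4: L rot3 at col 2 lands with bottom-row=2; cleared 0 line(s) (total 0); column heights now [4 6 5 5 0], max=6
Drop 5: I rot1 at col 3 lands with bottom-row=5; cleared 0 line(s) (total 0); column heights now [4 6 5 9 0], max=9
Drop 6: O rot3 at col 0 lands with bottom-row=6; cleared 0 line(s) (total 0); column heights now [8 8 5 9 0], max=9

Answer: 8 8 5 9 0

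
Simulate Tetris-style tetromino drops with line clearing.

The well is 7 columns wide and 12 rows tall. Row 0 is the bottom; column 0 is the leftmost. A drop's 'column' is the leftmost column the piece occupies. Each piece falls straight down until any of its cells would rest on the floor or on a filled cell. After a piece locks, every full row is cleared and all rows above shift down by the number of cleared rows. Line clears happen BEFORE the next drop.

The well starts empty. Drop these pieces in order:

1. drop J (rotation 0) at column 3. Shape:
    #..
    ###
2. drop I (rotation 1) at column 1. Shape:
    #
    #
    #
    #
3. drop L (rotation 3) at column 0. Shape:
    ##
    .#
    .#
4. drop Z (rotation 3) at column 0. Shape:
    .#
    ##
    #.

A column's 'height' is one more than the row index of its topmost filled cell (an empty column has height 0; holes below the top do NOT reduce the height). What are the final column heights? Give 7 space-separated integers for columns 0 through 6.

Answer: 9 10 0 2 1 1 0

Derivation:
Drop 1: J rot0 at col 3 lands with bottom-row=0; cleared 0 line(s) (total 0); column heights now [0 0 0 2 1 1 0], max=2
Drop 2: I rot1 at col 1 lands with bottom-row=0; cleared 0 line(s) (total 0); column heights now [0 4 0 2 1 1 0], max=4
Drop 3: L rot3 at col 0 lands with bottom-row=4; cleared 0 line(s) (total 0); column heights now [7 7 0 2 1 1 0], max=7
Drop 4: Z rot3 at col 0 lands with bottom-row=7; cleared 0 line(s) (total 0); column heights now [9 10 0 2 1 1 0], max=10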